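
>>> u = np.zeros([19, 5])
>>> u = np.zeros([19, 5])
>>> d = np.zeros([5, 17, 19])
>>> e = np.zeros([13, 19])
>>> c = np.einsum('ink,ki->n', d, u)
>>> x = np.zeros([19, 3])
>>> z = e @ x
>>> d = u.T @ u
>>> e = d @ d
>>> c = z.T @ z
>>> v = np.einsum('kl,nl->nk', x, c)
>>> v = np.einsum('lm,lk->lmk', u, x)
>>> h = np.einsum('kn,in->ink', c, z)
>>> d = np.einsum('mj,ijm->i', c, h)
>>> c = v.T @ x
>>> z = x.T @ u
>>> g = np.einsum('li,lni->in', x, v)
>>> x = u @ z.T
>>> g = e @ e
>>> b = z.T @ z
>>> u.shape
(19, 5)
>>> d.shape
(13,)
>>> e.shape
(5, 5)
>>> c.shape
(3, 5, 3)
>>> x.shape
(19, 3)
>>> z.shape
(3, 5)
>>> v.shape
(19, 5, 3)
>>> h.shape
(13, 3, 3)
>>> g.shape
(5, 5)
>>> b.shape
(5, 5)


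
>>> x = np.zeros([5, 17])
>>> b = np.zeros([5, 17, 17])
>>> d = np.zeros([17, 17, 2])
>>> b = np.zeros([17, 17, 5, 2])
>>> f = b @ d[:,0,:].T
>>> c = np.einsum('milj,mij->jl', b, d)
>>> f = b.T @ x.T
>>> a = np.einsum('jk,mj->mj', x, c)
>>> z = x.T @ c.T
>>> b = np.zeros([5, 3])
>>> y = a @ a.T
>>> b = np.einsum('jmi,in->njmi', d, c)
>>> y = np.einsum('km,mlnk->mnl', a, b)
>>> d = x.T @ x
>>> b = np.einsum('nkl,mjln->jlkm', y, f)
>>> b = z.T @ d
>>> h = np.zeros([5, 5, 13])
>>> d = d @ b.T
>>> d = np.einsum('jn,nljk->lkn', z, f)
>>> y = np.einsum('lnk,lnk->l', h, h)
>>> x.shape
(5, 17)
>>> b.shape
(2, 17)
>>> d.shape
(5, 5, 2)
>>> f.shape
(2, 5, 17, 5)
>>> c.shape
(2, 5)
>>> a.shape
(2, 5)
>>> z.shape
(17, 2)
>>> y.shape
(5,)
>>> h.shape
(5, 5, 13)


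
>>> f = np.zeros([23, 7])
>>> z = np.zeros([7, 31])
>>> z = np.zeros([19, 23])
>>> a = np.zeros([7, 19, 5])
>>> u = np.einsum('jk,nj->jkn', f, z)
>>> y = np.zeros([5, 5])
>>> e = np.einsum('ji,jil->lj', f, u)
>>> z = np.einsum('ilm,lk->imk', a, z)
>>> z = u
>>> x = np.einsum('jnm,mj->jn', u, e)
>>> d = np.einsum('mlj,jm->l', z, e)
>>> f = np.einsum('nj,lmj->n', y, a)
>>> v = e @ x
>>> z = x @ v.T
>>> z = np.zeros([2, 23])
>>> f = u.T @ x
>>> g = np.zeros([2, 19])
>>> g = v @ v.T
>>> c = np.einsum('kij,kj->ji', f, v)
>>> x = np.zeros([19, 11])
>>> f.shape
(19, 7, 7)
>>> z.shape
(2, 23)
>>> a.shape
(7, 19, 5)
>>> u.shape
(23, 7, 19)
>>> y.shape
(5, 5)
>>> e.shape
(19, 23)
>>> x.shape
(19, 11)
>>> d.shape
(7,)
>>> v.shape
(19, 7)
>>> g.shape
(19, 19)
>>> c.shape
(7, 7)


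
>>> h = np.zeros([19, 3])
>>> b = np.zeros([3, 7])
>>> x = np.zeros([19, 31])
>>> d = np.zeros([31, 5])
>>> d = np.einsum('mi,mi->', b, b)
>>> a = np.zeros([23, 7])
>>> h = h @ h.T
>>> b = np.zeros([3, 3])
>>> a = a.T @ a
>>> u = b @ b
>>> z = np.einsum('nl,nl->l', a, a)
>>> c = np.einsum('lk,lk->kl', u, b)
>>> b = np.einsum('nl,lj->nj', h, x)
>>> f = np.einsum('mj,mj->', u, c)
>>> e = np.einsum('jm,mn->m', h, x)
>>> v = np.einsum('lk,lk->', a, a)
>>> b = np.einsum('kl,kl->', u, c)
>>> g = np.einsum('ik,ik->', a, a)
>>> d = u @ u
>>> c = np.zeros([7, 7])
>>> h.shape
(19, 19)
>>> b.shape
()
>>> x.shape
(19, 31)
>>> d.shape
(3, 3)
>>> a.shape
(7, 7)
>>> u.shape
(3, 3)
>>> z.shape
(7,)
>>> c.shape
(7, 7)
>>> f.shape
()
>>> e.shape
(19,)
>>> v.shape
()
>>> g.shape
()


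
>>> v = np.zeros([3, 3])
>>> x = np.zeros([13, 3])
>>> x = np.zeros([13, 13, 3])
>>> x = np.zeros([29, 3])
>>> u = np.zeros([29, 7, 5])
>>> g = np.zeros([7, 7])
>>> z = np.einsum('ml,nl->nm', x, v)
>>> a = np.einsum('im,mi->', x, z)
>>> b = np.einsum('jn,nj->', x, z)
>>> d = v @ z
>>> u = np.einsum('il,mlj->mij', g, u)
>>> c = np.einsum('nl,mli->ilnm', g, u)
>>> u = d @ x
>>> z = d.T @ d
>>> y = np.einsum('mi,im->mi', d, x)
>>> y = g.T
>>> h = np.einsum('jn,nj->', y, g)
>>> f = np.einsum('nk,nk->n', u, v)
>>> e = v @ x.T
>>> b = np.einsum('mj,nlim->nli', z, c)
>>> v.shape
(3, 3)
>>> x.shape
(29, 3)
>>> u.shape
(3, 3)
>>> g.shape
(7, 7)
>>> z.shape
(29, 29)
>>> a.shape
()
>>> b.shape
(5, 7, 7)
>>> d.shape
(3, 29)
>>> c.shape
(5, 7, 7, 29)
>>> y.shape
(7, 7)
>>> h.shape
()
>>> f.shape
(3,)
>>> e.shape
(3, 29)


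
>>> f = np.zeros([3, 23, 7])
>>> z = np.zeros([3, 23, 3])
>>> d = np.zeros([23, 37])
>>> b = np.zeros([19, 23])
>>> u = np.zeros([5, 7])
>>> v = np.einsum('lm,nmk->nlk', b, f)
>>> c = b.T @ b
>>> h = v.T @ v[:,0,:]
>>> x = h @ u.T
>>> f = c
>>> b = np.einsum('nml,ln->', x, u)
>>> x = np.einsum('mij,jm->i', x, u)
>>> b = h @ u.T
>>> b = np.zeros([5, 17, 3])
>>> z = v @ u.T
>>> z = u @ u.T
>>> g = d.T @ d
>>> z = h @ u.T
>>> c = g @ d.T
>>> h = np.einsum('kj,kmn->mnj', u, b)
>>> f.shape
(23, 23)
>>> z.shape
(7, 19, 5)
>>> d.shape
(23, 37)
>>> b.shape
(5, 17, 3)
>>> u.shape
(5, 7)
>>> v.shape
(3, 19, 7)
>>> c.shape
(37, 23)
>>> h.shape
(17, 3, 7)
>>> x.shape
(19,)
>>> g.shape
(37, 37)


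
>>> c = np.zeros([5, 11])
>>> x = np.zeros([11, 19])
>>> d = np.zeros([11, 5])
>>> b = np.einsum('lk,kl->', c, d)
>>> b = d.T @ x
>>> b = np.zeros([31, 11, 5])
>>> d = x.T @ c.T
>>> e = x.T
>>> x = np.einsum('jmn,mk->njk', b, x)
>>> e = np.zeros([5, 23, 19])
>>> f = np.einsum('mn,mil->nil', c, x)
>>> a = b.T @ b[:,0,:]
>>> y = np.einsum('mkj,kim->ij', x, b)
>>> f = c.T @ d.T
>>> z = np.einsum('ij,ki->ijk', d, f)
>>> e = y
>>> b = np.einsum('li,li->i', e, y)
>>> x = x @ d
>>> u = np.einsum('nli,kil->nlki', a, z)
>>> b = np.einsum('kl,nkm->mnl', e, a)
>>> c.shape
(5, 11)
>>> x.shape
(5, 31, 5)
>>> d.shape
(19, 5)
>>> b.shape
(5, 5, 19)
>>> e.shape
(11, 19)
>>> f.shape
(11, 19)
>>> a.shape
(5, 11, 5)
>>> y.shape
(11, 19)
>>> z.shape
(19, 5, 11)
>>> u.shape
(5, 11, 19, 5)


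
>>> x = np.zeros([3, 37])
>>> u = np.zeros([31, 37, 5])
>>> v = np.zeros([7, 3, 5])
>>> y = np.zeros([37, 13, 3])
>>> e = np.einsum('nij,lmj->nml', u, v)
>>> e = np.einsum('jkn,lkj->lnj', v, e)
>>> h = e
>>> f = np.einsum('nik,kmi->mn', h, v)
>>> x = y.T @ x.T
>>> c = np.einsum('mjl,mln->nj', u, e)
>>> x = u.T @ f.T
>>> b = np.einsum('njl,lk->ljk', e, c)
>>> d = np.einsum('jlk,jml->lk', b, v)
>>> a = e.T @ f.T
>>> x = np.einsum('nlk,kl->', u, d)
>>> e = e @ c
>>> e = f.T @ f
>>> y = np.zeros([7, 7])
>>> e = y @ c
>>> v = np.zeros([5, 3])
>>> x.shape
()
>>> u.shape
(31, 37, 5)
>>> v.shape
(5, 3)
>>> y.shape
(7, 7)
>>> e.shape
(7, 37)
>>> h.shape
(31, 5, 7)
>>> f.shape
(3, 31)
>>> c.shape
(7, 37)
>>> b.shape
(7, 5, 37)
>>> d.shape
(5, 37)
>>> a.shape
(7, 5, 3)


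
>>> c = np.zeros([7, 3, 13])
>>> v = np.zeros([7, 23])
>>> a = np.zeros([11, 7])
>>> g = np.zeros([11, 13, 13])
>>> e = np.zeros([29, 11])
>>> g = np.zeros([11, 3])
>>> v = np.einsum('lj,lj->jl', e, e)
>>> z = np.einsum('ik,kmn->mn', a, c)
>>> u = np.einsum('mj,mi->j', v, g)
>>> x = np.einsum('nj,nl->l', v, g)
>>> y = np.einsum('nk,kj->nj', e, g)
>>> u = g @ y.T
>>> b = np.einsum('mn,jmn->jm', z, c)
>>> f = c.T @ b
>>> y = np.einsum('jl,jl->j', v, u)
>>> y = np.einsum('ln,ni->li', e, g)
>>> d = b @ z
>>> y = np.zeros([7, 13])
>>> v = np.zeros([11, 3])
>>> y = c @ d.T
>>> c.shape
(7, 3, 13)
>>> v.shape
(11, 3)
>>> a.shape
(11, 7)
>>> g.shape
(11, 3)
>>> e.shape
(29, 11)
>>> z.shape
(3, 13)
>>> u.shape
(11, 29)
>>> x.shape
(3,)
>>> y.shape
(7, 3, 7)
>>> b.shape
(7, 3)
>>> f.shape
(13, 3, 3)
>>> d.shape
(7, 13)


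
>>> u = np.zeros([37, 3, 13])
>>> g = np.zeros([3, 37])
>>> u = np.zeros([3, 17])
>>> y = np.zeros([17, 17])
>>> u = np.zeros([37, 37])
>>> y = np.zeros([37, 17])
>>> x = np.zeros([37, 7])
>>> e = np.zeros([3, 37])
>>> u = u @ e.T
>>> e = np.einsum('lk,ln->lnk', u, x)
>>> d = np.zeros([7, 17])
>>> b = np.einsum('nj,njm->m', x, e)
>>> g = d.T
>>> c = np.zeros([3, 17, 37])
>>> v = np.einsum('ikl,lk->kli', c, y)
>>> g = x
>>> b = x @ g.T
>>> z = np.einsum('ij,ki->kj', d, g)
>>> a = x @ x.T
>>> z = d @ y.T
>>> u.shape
(37, 3)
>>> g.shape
(37, 7)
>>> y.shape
(37, 17)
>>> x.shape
(37, 7)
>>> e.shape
(37, 7, 3)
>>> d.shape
(7, 17)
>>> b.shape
(37, 37)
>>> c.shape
(3, 17, 37)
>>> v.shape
(17, 37, 3)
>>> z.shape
(7, 37)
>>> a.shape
(37, 37)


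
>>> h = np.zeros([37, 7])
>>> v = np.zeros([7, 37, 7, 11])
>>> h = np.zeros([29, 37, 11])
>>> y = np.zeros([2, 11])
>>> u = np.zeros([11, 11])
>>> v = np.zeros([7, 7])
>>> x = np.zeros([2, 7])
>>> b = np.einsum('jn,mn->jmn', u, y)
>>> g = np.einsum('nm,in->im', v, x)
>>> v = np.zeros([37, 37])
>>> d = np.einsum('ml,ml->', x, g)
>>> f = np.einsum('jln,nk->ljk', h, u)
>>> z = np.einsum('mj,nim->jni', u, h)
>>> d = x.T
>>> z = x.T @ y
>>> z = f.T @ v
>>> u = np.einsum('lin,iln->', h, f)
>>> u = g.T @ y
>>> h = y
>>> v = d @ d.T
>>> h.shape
(2, 11)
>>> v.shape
(7, 7)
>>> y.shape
(2, 11)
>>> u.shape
(7, 11)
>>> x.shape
(2, 7)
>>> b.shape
(11, 2, 11)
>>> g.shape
(2, 7)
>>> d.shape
(7, 2)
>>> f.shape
(37, 29, 11)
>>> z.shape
(11, 29, 37)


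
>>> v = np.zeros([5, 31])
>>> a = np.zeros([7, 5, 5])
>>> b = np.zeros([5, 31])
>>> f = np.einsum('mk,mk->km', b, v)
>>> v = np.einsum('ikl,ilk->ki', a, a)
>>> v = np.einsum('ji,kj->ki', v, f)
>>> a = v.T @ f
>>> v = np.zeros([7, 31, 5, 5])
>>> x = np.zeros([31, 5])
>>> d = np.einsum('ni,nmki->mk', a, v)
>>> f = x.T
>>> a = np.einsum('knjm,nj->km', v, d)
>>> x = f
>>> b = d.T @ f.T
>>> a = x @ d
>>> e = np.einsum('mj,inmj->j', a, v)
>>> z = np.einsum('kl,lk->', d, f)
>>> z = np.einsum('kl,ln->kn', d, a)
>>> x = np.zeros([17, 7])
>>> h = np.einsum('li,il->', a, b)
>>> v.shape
(7, 31, 5, 5)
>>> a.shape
(5, 5)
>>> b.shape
(5, 5)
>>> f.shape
(5, 31)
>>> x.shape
(17, 7)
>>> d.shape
(31, 5)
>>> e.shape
(5,)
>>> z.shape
(31, 5)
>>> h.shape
()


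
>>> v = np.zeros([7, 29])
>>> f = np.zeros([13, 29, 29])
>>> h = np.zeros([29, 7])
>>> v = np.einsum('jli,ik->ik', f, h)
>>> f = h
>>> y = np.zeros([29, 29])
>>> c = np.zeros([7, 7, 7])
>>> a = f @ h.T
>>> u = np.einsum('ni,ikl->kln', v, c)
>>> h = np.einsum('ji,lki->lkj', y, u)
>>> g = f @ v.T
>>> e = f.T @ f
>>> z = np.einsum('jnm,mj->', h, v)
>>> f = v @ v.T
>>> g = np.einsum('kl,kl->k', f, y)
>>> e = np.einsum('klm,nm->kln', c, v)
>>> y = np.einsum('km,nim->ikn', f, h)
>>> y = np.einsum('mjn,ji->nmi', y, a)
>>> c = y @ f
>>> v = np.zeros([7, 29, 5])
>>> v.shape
(7, 29, 5)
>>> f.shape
(29, 29)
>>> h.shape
(7, 7, 29)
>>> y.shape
(7, 7, 29)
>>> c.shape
(7, 7, 29)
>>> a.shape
(29, 29)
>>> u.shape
(7, 7, 29)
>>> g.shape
(29,)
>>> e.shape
(7, 7, 29)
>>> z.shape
()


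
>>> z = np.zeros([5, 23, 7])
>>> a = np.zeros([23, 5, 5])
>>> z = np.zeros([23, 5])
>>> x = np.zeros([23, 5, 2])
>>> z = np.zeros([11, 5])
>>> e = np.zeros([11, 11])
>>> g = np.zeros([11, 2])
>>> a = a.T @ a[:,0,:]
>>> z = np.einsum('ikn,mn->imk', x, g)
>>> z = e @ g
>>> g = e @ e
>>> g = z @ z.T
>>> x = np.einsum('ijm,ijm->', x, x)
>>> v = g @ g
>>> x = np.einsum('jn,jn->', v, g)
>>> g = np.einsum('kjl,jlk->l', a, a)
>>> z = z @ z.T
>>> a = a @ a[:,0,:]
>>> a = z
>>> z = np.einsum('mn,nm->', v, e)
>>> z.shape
()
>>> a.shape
(11, 11)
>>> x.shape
()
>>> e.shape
(11, 11)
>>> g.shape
(5,)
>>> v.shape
(11, 11)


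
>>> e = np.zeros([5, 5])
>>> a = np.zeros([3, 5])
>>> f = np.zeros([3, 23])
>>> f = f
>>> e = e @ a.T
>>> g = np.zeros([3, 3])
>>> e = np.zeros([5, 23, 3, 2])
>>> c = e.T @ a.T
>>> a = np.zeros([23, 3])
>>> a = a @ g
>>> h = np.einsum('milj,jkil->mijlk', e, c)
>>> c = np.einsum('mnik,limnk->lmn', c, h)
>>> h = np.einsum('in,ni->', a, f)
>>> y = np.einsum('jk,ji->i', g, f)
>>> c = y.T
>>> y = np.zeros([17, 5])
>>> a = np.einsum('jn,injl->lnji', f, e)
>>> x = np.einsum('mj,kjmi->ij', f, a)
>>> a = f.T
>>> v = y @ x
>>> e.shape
(5, 23, 3, 2)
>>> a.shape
(23, 3)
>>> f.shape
(3, 23)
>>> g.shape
(3, 3)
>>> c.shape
(23,)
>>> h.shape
()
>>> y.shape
(17, 5)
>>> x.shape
(5, 23)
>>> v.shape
(17, 23)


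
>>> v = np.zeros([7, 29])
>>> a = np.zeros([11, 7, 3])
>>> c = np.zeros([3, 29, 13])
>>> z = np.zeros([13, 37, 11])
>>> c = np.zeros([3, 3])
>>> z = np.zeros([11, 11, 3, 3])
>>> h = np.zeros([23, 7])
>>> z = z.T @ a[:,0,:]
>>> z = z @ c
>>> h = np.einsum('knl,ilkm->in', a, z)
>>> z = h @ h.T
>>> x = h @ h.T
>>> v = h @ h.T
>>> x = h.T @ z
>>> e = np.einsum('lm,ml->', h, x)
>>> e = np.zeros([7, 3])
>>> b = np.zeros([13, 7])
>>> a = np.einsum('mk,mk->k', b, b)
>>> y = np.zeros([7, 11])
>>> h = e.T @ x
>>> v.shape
(3, 3)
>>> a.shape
(7,)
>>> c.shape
(3, 3)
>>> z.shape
(3, 3)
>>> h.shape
(3, 3)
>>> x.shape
(7, 3)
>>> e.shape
(7, 3)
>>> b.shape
(13, 7)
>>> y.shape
(7, 11)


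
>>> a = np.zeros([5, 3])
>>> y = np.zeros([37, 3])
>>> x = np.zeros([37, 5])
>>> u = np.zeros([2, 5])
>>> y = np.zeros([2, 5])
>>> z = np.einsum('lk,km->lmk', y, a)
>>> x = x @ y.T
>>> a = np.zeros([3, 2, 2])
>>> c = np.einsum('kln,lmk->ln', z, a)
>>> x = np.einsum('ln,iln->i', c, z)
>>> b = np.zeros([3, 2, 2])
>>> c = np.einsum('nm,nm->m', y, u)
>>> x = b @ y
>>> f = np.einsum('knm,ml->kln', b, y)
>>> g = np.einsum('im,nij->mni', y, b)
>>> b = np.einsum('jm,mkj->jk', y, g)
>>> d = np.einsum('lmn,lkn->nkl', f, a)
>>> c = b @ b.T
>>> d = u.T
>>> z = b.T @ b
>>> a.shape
(3, 2, 2)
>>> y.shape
(2, 5)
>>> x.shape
(3, 2, 5)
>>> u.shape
(2, 5)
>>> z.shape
(3, 3)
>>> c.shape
(2, 2)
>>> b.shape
(2, 3)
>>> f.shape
(3, 5, 2)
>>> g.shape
(5, 3, 2)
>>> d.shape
(5, 2)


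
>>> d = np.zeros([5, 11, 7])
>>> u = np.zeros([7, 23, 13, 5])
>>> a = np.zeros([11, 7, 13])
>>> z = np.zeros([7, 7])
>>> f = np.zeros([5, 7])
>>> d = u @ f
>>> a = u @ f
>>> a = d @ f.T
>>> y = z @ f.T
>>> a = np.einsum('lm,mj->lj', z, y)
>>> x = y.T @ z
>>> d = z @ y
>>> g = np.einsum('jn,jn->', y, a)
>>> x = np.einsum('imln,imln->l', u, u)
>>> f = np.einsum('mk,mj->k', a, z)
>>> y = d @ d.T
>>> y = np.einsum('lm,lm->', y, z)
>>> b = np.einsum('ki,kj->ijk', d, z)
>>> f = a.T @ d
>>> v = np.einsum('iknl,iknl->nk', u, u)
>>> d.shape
(7, 5)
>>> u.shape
(7, 23, 13, 5)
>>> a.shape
(7, 5)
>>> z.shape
(7, 7)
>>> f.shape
(5, 5)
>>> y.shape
()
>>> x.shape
(13,)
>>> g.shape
()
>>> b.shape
(5, 7, 7)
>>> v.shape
(13, 23)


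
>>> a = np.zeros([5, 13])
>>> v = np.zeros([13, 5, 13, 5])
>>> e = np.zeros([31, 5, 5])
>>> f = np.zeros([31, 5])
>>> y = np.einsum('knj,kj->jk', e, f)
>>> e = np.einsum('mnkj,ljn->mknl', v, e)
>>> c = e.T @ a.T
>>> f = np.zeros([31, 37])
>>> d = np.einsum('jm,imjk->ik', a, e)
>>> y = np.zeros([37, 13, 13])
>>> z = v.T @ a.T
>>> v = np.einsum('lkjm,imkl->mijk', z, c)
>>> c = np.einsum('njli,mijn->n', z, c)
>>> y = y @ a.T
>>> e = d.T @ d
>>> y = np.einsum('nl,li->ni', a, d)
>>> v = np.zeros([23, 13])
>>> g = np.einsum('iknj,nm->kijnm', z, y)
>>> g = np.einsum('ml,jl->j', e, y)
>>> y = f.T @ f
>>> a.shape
(5, 13)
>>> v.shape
(23, 13)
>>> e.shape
(31, 31)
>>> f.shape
(31, 37)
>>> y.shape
(37, 37)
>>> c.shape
(5,)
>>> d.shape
(13, 31)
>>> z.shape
(5, 13, 5, 5)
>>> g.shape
(5,)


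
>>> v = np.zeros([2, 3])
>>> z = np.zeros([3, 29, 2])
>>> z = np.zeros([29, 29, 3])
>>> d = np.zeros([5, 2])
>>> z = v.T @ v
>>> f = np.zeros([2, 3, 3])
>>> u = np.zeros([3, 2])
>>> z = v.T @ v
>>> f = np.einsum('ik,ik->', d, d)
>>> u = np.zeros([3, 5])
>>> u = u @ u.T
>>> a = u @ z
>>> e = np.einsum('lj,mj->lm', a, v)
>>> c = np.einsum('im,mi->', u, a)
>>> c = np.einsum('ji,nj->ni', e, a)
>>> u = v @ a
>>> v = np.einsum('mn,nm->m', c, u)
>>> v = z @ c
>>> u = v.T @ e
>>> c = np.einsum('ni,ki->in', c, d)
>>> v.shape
(3, 2)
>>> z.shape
(3, 3)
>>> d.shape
(5, 2)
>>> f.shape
()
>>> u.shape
(2, 2)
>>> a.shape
(3, 3)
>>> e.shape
(3, 2)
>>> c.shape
(2, 3)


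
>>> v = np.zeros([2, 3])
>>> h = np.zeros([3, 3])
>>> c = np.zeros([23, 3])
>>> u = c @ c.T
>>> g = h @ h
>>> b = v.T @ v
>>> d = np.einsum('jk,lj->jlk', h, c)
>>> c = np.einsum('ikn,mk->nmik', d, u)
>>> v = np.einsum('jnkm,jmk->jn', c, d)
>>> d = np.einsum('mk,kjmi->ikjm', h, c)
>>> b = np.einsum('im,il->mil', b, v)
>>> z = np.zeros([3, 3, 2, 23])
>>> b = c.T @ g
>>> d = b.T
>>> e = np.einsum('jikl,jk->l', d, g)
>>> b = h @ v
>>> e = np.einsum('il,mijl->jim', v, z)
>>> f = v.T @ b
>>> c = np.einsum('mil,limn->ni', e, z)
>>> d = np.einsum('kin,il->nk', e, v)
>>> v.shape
(3, 23)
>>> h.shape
(3, 3)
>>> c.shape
(23, 3)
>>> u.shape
(23, 23)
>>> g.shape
(3, 3)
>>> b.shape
(3, 23)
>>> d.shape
(3, 2)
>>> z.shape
(3, 3, 2, 23)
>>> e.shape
(2, 3, 3)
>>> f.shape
(23, 23)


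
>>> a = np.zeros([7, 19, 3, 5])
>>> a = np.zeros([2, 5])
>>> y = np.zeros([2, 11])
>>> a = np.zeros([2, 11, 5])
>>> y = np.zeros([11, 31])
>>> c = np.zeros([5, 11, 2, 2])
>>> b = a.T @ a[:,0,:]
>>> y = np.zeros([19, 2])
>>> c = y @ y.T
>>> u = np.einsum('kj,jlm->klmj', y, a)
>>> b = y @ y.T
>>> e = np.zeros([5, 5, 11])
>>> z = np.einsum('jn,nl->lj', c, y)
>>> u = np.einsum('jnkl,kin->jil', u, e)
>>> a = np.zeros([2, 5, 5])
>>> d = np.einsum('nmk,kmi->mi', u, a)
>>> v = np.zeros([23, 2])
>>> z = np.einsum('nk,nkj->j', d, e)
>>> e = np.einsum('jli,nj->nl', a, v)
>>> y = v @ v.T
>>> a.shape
(2, 5, 5)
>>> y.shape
(23, 23)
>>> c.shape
(19, 19)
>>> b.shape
(19, 19)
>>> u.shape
(19, 5, 2)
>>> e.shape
(23, 5)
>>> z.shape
(11,)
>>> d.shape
(5, 5)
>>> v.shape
(23, 2)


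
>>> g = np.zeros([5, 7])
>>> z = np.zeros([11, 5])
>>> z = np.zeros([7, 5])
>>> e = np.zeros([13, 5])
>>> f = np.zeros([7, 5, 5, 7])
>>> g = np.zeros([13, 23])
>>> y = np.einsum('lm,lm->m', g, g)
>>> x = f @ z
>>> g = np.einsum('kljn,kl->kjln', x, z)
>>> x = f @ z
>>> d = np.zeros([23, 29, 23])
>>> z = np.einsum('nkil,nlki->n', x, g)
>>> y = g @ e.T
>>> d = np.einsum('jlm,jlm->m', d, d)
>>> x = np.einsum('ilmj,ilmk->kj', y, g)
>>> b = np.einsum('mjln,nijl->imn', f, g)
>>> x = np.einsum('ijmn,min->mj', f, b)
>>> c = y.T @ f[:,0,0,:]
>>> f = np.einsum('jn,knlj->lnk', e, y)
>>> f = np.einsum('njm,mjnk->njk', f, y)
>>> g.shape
(7, 5, 5, 5)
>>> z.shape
(7,)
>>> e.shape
(13, 5)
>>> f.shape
(5, 5, 13)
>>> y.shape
(7, 5, 5, 13)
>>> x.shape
(5, 5)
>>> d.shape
(23,)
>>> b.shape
(5, 7, 7)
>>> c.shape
(13, 5, 5, 7)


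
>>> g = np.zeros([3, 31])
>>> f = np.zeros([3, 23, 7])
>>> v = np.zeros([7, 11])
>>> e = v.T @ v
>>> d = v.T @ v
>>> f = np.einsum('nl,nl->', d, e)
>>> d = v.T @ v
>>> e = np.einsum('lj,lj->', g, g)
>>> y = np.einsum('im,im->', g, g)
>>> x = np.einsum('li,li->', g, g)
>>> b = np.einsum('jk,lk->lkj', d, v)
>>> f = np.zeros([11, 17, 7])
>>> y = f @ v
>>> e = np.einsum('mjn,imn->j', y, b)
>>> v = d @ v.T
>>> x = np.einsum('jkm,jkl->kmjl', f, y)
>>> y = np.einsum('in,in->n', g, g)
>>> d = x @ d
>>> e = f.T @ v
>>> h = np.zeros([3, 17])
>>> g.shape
(3, 31)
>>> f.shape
(11, 17, 7)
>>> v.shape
(11, 7)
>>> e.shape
(7, 17, 7)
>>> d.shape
(17, 7, 11, 11)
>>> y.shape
(31,)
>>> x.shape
(17, 7, 11, 11)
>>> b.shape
(7, 11, 11)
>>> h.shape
(3, 17)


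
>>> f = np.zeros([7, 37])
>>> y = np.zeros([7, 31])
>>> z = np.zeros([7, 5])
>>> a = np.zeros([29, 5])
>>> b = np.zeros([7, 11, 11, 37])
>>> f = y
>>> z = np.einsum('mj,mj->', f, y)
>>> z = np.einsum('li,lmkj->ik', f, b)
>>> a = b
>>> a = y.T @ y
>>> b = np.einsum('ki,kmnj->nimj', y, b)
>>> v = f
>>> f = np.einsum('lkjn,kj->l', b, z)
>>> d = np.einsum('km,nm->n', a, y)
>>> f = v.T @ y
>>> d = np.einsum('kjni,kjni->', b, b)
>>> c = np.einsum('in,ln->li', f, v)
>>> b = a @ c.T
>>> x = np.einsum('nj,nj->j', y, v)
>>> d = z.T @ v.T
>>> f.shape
(31, 31)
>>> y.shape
(7, 31)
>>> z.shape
(31, 11)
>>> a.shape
(31, 31)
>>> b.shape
(31, 7)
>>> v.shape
(7, 31)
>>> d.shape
(11, 7)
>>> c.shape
(7, 31)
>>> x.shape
(31,)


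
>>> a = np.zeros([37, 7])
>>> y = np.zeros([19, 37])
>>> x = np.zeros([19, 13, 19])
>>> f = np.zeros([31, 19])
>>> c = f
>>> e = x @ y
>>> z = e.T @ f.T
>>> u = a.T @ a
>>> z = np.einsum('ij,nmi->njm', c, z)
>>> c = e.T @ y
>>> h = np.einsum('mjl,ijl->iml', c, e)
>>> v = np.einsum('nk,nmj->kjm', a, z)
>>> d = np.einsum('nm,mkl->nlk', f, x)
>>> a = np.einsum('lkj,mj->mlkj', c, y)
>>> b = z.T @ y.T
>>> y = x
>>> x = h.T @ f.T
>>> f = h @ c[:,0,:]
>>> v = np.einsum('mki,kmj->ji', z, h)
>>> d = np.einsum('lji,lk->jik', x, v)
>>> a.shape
(19, 37, 13, 37)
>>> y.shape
(19, 13, 19)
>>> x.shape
(37, 37, 31)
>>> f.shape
(19, 37, 37)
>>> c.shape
(37, 13, 37)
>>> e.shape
(19, 13, 37)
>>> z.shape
(37, 19, 13)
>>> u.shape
(7, 7)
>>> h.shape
(19, 37, 37)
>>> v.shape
(37, 13)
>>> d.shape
(37, 31, 13)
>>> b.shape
(13, 19, 19)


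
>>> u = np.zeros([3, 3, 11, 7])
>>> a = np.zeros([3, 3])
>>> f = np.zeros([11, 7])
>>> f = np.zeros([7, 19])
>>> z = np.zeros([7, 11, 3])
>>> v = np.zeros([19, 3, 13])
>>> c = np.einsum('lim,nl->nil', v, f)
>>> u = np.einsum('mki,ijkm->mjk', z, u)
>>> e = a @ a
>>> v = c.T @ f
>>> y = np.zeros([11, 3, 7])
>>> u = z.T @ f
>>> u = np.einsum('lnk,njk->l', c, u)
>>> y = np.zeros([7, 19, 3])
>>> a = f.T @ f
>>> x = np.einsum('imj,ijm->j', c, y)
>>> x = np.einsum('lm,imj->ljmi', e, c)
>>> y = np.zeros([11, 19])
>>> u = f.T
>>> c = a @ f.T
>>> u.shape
(19, 7)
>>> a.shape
(19, 19)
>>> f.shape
(7, 19)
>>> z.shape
(7, 11, 3)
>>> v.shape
(19, 3, 19)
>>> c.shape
(19, 7)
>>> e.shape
(3, 3)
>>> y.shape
(11, 19)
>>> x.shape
(3, 19, 3, 7)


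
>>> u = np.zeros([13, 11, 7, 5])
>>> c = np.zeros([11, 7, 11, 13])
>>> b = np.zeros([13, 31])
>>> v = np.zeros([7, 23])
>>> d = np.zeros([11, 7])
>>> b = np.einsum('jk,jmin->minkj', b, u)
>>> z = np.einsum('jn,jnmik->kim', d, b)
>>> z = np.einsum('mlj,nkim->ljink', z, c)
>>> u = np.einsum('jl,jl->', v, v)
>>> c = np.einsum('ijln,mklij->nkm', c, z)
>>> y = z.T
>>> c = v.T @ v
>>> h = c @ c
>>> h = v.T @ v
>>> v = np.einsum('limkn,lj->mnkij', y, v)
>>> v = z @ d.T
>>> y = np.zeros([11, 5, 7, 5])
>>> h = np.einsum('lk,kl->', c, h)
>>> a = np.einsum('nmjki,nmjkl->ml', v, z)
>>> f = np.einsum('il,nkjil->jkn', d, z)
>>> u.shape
()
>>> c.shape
(23, 23)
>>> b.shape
(11, 7, 5, 31, 13)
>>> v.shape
(31, 5, 11, 11, 11)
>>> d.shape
(11, 7)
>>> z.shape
(31, 5, 11, 11, 7)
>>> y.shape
(11, 5, 7, 5)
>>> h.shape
()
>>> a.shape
(5, 7)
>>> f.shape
(11, 5, 31)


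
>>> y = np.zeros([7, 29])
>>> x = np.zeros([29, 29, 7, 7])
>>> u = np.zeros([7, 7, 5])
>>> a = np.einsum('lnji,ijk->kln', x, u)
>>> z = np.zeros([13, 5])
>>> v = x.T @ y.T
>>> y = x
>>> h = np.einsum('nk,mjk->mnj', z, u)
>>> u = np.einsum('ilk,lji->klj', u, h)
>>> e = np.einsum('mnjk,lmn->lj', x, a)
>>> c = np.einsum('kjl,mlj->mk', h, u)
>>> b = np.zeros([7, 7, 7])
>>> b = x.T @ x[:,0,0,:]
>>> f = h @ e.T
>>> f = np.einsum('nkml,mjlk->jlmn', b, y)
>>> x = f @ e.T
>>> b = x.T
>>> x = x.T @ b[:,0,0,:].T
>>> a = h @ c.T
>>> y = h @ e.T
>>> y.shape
(7, 13, 5)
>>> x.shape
(5, 29, 7, 5)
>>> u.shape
(5, 7, 13)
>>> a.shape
(7, 13, 5)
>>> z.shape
(13, 5)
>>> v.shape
(7, 7, 29, 7)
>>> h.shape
(7, 13, 7)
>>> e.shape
(5, 7)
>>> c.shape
(5, 7)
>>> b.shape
(5, 29, 7, 29)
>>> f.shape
(29, 7, 29, 7)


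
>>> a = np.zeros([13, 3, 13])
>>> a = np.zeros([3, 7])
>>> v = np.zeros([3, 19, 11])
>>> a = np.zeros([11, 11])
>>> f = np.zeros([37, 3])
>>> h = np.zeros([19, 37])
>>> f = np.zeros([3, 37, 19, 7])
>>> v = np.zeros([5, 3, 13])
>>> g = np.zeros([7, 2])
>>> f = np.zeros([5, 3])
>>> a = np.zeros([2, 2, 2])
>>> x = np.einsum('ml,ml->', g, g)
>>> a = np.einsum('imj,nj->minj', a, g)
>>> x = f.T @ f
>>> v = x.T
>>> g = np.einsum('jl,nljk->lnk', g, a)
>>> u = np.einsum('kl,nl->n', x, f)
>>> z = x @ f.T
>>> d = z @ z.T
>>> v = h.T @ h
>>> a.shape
(2, 2, 7, 2)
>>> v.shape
(37, 37)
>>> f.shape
(5, 3)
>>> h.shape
(19, 37)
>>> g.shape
(2, 2, 2)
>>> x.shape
(3, 3)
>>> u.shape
(5,)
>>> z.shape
(3, 5)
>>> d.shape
(3, 3)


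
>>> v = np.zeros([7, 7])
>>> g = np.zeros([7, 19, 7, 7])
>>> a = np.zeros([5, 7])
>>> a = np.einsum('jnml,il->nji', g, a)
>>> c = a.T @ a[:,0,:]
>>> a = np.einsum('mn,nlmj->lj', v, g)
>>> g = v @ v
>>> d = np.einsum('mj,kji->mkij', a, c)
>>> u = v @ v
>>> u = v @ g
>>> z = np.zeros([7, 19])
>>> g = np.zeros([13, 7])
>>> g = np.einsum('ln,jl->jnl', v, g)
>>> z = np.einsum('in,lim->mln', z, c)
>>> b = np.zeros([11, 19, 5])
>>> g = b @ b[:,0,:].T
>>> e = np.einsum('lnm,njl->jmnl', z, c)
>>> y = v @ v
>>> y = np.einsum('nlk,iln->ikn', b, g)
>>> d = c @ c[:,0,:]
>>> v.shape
(7, 7)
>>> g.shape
(11, 19, 11)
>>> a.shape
(19, 7)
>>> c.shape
(5, 7, 5)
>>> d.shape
(5, 7, 5)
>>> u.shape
(7, 7)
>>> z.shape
(5, 5, 19)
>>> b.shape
(11, 19, 5)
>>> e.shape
(7, 19, 5, 5)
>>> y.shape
(11, 5, 11)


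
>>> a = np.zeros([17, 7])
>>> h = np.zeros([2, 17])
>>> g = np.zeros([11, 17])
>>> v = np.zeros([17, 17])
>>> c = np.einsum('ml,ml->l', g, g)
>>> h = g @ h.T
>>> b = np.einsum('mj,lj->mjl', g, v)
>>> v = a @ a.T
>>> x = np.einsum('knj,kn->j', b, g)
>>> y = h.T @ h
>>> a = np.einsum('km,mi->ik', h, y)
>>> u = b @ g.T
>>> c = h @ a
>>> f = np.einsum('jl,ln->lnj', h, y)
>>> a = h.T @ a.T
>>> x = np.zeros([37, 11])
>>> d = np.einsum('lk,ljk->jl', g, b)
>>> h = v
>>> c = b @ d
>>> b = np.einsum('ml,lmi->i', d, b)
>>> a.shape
(2, 2)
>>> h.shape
(17, 17)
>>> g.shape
(11, 17)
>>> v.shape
(17, 17)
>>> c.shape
(11, 17, 11)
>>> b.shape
(17,)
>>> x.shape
(37, 11)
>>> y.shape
(2, 2)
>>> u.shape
(11, 17, 11)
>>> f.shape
(2, 2, 11)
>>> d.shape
(17, 11)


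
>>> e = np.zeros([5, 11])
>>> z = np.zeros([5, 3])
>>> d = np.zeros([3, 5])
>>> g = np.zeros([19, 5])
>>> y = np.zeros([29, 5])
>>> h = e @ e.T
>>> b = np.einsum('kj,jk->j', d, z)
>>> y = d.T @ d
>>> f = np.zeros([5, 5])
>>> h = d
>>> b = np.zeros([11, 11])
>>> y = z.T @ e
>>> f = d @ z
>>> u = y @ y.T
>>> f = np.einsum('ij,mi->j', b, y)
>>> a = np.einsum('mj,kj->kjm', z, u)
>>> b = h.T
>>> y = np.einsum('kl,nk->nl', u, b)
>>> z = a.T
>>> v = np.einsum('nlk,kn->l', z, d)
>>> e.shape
(5, 11)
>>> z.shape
(5, 3, 3)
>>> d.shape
(3, 5)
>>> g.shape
(19, 5)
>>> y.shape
(5, 3)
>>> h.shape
(3, 5)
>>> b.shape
(5, 3)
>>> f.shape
(11,)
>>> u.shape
(3, 3)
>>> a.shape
(3, 3, 5)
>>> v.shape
(3,)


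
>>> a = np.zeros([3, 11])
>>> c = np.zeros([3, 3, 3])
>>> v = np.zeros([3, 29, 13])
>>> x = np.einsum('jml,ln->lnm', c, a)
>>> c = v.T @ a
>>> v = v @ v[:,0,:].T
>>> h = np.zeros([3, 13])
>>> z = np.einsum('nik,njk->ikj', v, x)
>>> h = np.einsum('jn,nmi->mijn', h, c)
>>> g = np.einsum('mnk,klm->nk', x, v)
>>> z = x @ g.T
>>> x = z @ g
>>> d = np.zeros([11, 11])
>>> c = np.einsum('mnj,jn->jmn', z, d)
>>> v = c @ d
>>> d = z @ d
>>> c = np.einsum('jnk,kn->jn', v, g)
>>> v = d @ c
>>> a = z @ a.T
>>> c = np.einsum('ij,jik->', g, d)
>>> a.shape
(3, 11, 3)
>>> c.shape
()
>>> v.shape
(3, 11, 3)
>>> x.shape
(3, 11, 3)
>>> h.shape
(29, 11, 3, 13)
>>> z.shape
(3, 11, 11)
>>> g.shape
(11, 3)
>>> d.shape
(3, 11, 11)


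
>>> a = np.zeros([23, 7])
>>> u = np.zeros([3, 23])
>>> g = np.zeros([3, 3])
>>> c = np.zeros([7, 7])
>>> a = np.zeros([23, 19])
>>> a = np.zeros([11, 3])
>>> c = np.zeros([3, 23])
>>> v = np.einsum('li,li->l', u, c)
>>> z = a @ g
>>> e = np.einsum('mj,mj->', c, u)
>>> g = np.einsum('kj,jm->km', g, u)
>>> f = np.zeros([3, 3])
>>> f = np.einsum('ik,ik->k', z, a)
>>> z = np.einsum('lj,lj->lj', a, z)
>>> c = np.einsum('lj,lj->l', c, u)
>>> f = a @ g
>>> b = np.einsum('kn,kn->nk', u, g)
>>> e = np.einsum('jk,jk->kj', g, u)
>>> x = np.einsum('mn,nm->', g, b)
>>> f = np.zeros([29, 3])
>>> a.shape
(11, 3)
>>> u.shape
(3, 23)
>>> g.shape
(3, 23)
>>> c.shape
(3,)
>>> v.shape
(3,)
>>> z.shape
(11, 3)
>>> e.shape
(23, 3)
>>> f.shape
(29, 3)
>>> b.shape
(23, 3)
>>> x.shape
()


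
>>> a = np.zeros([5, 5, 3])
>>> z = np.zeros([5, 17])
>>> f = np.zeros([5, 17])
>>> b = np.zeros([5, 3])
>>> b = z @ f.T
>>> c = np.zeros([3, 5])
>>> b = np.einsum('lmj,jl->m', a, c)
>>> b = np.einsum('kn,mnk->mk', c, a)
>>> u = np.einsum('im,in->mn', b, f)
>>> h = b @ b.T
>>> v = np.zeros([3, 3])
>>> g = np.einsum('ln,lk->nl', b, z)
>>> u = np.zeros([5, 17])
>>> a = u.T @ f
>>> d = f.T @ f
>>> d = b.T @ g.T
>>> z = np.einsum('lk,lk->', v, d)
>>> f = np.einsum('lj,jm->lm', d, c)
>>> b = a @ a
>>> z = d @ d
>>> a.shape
(17, 17)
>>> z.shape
(3, 3)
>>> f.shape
(3, 5)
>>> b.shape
(17, 17)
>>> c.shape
(3, 5)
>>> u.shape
(5, 17)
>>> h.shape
(5, 5)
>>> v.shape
(3, 3)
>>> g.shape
(3, 5)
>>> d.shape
(3, 3)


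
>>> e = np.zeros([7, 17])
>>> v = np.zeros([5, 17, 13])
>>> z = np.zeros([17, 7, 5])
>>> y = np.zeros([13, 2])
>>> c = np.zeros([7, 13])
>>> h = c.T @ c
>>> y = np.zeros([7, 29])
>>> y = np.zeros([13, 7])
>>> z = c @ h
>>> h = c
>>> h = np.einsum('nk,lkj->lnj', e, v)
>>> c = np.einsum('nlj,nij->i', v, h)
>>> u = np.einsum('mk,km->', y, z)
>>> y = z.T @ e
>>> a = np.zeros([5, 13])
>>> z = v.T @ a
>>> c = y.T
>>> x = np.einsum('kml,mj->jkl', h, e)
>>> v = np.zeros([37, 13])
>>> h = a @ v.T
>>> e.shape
(7, 17)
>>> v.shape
(37, 13)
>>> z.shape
(13, 17, 13)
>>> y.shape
(13, 17)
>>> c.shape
(17, 13)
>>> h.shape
(5, 37)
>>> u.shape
()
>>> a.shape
(5, 13)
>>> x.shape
(17, 5, 13)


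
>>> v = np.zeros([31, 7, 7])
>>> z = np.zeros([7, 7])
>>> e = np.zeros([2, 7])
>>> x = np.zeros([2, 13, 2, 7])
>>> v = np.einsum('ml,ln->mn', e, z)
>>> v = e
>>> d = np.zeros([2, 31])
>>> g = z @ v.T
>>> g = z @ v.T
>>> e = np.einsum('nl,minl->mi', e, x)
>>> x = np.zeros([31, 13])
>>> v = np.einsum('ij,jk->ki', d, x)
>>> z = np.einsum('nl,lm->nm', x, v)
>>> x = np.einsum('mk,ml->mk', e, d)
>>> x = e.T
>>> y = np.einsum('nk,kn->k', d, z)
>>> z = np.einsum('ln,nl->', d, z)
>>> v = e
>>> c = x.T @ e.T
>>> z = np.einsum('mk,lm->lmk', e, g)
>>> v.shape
(2, 13)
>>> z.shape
(7, 2, 13)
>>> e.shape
(2, 13)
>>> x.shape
(13, 2)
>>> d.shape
(2, 31)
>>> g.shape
(7, 2)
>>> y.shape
(31,)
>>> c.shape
(2, 2)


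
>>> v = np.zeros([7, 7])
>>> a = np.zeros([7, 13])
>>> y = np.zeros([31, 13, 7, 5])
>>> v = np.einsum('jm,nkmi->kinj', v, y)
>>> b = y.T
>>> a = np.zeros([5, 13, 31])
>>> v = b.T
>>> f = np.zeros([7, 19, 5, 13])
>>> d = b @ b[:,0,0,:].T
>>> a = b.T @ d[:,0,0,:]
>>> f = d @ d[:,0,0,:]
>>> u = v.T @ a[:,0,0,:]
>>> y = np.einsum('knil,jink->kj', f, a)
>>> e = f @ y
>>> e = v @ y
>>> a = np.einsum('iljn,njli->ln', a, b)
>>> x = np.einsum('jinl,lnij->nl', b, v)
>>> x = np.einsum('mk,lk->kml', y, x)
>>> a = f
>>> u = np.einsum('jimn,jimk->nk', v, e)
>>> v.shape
(31, 13, 7, 5)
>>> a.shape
(5, 7, 13, 5)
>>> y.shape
(5, 31)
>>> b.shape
(5, 7, 13, 31)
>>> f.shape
(5, 7, 13, 5)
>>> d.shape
(5, 7, 13, 5)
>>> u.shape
(5, 31)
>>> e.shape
(31, 13, 7, 31)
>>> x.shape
(31, 5, 13)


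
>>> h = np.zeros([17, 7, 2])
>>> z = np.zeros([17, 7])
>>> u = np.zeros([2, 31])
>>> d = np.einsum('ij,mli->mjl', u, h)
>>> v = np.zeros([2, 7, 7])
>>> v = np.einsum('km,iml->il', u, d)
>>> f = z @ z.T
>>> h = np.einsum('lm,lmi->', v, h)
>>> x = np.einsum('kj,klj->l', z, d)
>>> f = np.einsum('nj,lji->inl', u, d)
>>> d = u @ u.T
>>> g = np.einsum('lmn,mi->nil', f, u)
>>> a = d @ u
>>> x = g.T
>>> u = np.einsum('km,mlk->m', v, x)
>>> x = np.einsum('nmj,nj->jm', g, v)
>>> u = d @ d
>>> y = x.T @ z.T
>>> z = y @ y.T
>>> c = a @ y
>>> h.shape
()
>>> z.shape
(31, 31)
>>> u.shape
(2, 2)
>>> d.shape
(2, 2)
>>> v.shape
(17, 7)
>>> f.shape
(7, 2, 17)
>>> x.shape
(7, 31)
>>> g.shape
(17, 31, 7)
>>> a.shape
(2, 31)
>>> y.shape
(31, 17)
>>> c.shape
(2, 17)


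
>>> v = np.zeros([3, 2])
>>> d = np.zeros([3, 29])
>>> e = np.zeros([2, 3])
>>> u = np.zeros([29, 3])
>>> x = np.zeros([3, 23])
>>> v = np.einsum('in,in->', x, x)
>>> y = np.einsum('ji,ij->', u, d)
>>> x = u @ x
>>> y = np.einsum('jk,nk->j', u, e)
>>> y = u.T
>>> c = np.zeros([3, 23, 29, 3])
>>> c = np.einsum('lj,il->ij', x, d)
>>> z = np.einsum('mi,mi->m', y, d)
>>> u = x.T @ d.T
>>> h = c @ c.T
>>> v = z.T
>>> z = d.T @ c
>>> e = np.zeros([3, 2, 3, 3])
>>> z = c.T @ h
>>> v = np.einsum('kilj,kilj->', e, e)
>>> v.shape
()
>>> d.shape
(3, 29)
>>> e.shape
(3, 2, 3, 3)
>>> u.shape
(23, 3)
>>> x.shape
(29, 23)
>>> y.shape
(3, 29)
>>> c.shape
(3, 23)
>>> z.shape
(23, 3)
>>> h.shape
(3, 3)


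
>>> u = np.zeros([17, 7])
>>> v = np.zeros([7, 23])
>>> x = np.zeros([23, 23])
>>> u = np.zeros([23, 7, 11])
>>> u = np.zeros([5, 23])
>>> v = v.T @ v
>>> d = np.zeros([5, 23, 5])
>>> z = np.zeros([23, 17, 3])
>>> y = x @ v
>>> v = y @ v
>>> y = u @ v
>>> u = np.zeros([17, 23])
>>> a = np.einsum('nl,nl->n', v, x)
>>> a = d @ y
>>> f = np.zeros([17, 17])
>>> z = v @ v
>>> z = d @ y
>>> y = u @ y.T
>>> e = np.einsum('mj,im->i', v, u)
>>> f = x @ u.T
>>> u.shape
(17, 23)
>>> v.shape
(23, 23)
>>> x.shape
(23, 23)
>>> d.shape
(5, 23, 5)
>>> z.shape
(5, 23, 23)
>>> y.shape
(17, 5)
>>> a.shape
(5, 23, 23)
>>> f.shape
(23, 17)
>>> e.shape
(17,)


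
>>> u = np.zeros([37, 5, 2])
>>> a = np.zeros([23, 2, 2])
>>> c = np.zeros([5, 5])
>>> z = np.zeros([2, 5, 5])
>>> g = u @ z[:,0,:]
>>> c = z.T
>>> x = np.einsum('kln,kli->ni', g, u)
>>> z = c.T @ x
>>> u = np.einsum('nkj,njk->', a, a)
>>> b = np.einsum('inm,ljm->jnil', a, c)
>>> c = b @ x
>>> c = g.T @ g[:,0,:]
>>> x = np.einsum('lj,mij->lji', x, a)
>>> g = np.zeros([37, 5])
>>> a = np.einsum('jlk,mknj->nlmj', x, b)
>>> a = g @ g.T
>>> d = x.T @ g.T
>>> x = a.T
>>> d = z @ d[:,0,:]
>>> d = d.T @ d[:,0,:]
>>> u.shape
()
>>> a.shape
(37, 37)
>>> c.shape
(5, 5, 5)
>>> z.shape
(2, 5, 2)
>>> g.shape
(37, 5)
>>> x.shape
(37, 37)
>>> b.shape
(5, 2, 23, 5)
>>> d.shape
(37, 5, 37)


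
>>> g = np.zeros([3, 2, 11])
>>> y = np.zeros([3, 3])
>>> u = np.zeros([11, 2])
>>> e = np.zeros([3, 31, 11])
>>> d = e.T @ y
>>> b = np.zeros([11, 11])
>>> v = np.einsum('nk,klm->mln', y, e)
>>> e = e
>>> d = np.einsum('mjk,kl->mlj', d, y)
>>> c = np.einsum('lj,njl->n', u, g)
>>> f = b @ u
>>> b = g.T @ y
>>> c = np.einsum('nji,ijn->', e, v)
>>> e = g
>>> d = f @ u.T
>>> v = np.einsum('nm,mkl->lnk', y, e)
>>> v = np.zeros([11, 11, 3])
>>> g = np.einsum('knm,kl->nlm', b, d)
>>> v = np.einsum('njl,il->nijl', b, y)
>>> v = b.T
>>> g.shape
(2, 11, 3)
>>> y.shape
(3, 3)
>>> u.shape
(11, 2)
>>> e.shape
(3, 2, 11)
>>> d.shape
(11, 11)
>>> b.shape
(11, 2, 3)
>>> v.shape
(3, 2, 11)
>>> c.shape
()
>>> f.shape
(11, 2)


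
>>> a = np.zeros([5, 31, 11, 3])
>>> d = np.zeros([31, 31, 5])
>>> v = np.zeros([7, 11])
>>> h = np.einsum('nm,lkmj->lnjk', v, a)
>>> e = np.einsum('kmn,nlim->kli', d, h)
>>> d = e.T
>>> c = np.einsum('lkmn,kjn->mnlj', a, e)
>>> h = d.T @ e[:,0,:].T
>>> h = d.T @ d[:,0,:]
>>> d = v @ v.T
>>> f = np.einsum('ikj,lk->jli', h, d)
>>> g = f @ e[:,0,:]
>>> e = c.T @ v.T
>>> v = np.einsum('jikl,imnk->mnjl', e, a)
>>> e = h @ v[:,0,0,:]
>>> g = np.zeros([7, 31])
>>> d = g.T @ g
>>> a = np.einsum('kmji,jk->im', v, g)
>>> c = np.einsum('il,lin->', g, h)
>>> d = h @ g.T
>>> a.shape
(7, 11)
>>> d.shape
(31, 7, 7)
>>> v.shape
(31, 11, 7, 7)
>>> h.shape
(31, 7, 31)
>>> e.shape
(31, 7, 7)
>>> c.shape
()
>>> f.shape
(31, 7, 31)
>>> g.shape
(7, 31)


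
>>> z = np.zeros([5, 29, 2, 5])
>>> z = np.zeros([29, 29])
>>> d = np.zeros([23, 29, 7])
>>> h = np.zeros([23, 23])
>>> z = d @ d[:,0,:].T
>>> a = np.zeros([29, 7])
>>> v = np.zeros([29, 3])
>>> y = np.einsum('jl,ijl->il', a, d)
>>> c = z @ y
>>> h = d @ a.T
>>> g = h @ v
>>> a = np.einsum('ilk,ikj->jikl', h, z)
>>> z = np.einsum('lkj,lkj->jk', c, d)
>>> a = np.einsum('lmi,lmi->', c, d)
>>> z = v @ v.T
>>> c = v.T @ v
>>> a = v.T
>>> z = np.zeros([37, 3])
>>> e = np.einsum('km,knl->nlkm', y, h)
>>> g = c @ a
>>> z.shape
(37, 3)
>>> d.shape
(23, 29, 7)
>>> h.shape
(23, 29, 29)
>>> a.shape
(3, 29)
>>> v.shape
(29, 3)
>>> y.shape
(23, 7)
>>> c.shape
(3, 3)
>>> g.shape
(3, 29)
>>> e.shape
(29, 29, 23, 7)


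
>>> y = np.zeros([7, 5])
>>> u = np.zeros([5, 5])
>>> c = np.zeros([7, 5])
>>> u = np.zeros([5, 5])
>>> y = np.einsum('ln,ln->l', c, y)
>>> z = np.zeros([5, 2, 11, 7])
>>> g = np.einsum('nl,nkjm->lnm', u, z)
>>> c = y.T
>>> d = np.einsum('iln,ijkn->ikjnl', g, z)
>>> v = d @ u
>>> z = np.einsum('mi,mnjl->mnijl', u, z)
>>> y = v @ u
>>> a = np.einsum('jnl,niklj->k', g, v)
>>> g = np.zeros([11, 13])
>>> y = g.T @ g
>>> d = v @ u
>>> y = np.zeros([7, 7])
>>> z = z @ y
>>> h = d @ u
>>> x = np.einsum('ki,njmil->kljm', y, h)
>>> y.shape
(7, 7)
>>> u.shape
(5, 5)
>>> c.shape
(7,)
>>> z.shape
(5, 2, 5, 11, 7)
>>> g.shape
(11, 13)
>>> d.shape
(5, 11, 2, 7, 5)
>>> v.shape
(5, 11, 2, 7, 5)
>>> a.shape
(2,)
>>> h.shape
(5, 11, 2, 7, 5)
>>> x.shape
(7, 5, 11, 2)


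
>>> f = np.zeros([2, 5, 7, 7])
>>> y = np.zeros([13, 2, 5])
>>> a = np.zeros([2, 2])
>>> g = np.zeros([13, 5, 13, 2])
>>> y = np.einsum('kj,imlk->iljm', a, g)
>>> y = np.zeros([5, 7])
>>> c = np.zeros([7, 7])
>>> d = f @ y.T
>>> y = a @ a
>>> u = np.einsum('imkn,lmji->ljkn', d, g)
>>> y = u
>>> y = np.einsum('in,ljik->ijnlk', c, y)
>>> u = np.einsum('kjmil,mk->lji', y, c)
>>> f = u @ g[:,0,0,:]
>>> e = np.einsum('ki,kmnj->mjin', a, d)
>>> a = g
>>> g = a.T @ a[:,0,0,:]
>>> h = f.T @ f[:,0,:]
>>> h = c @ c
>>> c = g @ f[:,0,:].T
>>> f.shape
(5, 13, 2)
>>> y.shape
(7, 13, 7, 13, 5)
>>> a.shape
(13, 5, 13, 2)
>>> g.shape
(2, 13, 5, 2)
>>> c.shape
(2, 13, 5, 5)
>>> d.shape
(2, 5, 7, 5)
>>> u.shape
(5, 13, 13)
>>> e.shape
(5, 5, 2, 7)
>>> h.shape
(7, 7)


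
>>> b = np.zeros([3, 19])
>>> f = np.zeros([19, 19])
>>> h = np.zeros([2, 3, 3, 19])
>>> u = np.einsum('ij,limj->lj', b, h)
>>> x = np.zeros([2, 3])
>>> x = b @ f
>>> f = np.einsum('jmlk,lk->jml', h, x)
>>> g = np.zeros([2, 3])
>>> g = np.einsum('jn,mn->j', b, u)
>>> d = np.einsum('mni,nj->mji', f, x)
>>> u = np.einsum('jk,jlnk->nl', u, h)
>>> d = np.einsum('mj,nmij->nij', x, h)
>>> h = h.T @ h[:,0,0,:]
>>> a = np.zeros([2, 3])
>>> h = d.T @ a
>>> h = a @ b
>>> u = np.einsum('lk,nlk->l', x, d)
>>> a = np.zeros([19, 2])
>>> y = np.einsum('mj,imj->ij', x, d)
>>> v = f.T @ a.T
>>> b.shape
(3, 19)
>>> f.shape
(2, 3, 3)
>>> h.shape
(2, 19)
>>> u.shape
(3,)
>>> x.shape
(3, 19)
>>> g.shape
(3,)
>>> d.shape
(2, 3, 19)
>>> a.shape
(19, 2)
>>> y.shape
(2, 19)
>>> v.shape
(3, 3, 19)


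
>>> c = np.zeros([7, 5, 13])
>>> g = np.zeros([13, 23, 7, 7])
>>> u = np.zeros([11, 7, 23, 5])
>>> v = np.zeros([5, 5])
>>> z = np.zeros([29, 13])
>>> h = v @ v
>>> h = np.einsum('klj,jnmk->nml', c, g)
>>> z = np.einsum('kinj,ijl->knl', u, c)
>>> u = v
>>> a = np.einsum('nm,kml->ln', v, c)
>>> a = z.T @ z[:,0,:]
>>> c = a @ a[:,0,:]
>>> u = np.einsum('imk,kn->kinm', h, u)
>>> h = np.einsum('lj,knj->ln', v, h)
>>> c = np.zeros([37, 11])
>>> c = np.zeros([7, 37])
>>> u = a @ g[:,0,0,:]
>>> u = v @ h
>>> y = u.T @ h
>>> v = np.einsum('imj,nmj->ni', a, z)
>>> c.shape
(7, 37)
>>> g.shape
(13, 23, 7, 7)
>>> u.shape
(5, 7)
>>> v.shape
(11, 13)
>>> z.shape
(11, 23, 13)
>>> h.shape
(5, 7)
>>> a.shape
(13, 23, 13)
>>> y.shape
(7, 7)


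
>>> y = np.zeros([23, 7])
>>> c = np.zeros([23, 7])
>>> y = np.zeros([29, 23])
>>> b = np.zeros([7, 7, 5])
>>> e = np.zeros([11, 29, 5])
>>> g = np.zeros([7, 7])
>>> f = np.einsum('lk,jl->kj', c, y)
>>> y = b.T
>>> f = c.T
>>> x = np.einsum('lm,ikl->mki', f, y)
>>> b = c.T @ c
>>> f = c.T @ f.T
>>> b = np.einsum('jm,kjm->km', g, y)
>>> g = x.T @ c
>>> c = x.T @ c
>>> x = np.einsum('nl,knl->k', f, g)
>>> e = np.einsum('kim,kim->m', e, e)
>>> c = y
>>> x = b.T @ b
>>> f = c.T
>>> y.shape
(5, 7, 7)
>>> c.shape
(5, 7, 7)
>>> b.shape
(5, 7)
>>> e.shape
(5,)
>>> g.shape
(5, 7, 7)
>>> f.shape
(7, 7, 5)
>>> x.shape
(7, 7)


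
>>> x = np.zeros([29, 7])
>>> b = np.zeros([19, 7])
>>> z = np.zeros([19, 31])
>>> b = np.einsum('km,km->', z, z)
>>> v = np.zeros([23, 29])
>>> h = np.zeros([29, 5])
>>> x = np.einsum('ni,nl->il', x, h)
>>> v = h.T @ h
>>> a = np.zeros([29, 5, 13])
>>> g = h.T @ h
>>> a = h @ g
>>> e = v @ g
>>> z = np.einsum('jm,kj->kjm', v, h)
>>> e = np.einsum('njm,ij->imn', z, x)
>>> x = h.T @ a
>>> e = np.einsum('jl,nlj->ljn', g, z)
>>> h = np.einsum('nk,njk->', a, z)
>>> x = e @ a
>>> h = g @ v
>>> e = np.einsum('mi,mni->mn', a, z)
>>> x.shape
(5, 5, 5)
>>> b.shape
()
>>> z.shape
(29, 5, 5)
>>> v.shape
(5, 5)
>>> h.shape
(5, 5)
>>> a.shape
(29, 5)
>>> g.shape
(5, 5)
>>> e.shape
(29, 5)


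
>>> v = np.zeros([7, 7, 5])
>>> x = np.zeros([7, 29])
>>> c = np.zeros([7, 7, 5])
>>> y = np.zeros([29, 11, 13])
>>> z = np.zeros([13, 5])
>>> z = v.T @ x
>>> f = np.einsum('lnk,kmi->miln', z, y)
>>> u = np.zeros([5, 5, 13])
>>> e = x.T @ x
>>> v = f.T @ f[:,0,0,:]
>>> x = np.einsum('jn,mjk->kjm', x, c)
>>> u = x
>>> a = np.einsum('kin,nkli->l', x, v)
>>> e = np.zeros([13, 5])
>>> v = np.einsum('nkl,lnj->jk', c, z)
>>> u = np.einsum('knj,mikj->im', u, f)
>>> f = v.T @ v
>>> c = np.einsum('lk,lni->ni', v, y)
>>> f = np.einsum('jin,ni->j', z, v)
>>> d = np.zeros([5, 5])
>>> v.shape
(29, 7)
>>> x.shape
(5, 7, 7)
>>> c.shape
(11, 13)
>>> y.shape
(29, 11, 13)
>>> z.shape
(5, 7, 29)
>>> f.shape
(5,)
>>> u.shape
(13, 11)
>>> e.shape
(13, 5)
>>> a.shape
(13,)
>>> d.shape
(5, 5)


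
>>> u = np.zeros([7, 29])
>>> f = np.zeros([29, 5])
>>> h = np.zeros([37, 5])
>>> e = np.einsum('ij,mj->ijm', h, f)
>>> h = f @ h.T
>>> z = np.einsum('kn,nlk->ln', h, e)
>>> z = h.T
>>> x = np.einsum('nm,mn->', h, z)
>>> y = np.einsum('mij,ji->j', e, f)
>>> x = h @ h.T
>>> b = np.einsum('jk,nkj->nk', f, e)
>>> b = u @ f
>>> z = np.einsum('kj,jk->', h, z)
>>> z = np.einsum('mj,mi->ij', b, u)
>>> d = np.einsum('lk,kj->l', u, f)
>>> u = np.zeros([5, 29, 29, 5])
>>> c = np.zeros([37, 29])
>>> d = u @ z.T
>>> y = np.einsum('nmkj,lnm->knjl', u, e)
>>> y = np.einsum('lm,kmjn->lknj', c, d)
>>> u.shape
(5, 29, 29, 5)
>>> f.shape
(29, 5)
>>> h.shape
(29, 37)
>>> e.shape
(37, 5, 29)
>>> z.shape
(29, 5)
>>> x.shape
(29, 29)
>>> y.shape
(37, 5, 29, 29)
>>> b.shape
(7, 5)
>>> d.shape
(5, 29, 29, 29)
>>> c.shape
(37, 29)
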